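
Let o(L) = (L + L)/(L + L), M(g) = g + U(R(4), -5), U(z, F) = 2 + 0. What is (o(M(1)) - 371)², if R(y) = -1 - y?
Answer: 136900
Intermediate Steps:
U(z, F) = 2
M(g) = 2 + g (M(g) = g + 2 = 2 + g)
o(L) = 1 (o(L) = (2*L)/((2*L)) = (2*L)*(1/(2*L)) = 1)
(o(M(1)) - 371)² = (1 - 371)² = (-370)² = 136900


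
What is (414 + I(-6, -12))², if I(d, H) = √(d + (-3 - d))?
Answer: (414 + I*√3)² ≈ 1.7139e+5 + 1434.0*I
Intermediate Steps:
I(d, H) = I*√3 (I(d, H) = √(-3) = I*√3)
(414 + I(-6, -12))² = (414 + I*√3)²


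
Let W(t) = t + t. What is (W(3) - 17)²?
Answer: 121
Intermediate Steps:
W(t) = 2*t
(W(3) - 17)² = (2*3 - 17)² = (6 - 17)² = (-11)² = 121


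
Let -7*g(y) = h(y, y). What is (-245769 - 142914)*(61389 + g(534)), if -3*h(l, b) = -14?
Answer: -23860601565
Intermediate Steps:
h(l, b) = 14/3 (h(l, b) = -⅓*(-14) = 14/3)
g(y) = -⅔ (g(y) = -⅐*14/3 = -⅔)
(-245769 - 142914)*(61389 + g(534)) = (-245769 - 142914)*(61389 - ⅔) = -388683*184165/3 = -23860601565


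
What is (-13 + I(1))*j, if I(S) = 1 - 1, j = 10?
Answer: -130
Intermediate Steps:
I(S) = 0
(-13 + I(1))*j = (-13 + 0)*10 = -13*10 = -130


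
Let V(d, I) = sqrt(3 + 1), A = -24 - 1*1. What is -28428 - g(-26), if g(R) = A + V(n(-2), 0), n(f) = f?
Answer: -28405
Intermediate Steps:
A = -25 (A = -24 - 1 = -25)
V(d, I) = 2 (V(d, I) = sqrt(4) = 2)
g(R) = -23 (g(R) = -25 + 2 = -23)
-28428 - g(-26) = -28428 - 1*(-23) = -28428 + 23 = -28405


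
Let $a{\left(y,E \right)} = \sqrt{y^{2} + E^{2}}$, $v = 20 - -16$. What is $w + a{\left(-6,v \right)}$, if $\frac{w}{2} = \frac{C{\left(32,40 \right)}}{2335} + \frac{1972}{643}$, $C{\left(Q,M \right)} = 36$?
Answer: $\frac{9255536}{1501405} + 6 \sqrt{37} \approx 42.661$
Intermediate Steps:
$w = \frac{9255536}{1501405}$ ($w = 2 \left(\frac{36}{2335} + \frac{1972}{643}\right) = 2 \cdot \frac{4627768}{1501405} = \frac{9255536}{1501405} \approx 6.1646$)
$v = 36$ ($v = 20 + 16 = 36$)
$a{\left(y,E \right)} = \sqrt{E^{2} + y^{2}}$
$w + a{\left(-6,v \right)} = \frac{9255536}{1501405} + \sqrt{36^{2} + \left(-6\right)^{2}} = \frac{9255536}{1501405} + \sqrt{1296 + 36} = \frac{9255536}{1501405} + \sqrt{1332} = \frac{9255536}{1501405} + 6 \sqrt{37}$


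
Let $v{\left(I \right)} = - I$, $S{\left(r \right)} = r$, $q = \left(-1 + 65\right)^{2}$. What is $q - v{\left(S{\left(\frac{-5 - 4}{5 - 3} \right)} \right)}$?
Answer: $\frac{8183}{2} \approx 4091.5$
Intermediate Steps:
$q = 4096$ ($q = 64^{2} = 4096$)
$q - v{\left(S{\left(\frac{-5 - 4}{5 - 3} \right)} \right)} = 4096 - - \frac{-5 - 4}{5 - 3} = 4096 - - \frac{-9}{2} = 4096 - \left(-1\right) \left(- \frac{9}{2}\right) = 4096 - \frac{9}{2} = \frac{8183}{2}$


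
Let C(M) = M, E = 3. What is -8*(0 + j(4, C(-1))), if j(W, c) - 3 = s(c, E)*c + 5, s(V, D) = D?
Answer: -40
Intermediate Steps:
j(W, c) = 8 + 3*c (j(W, c) = 3 + (3*c + 5) = 3 + (5 + 3*c) = 8 + 3*c)
-8*(0 + j(4, C(-1))) = -8*(0 + (8 + 3*(-1))) = -8*(0 + (8 - 3)) = -8*(0 + 5) = -8*5 = -40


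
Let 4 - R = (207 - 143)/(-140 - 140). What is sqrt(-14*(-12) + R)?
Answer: 2*sqrt(52745)/35 ≈ 13.124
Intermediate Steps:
R = 148/35 (R = 4 - (207 - 143)/(-140 - 140) = 4 - 64/(-280) = 4 - 64*(-1)/280 = 4 - 1*(-8/35) = 4 + 8/35 = 148/35 ≈ 4.2286)
sqrt(-14*(-12) + R) = sqrt(-14*(-12) + 148/35) = sqrt(168 + 148/35) = sqrt(6028/35) = 2*sqrt(52745)/35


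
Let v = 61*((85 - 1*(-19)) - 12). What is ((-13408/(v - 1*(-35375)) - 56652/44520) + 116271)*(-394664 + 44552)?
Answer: -442144711455605904/10861555 ≈ -4.0707e+10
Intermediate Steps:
v = 5612 (v = 61*((85 + 19) - 12) = 61*(104 - 12) = 61*92 = 5612)
((-13408/(v - 1*(-35375)) - 56652/44520) + 116271)*(-394664 + 44552) = ((-13408/(5612 - 1*(-35375)) - 56652/44520) + 116271)*(-394664 + 44552) = ((-13408/(5612 + 35375) - 56652*1/44520) + 116271)*(-350112) = ((-13408/40987 - 4721/3710) + 116271)*(-350112) = (-243243307/152061770 + 116271)*(-350112) = (17680130816363/152061770)*(-350112) = -442144711455605904/10861555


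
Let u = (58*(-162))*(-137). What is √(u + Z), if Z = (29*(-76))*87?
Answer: 4*√68469 ≈ 1046.7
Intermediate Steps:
u = 1287252 (u = -9396*(-137) = 1287252)
Z = -191748 (Z = -2204*87 = -191748)
√(u + Z) = √(1287252 - 191748) = √1095504 = 4*√68469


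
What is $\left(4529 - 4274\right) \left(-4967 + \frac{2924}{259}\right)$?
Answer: $- \frac{327299895}{259} \approx -1.2637 \cdot 10^{6}$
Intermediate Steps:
$\left(4529 - 4274\right) \left(-4967 + \frac{2924}{259}\right) = 255 \left(-4967 + 2924 \cdot \frac{1}{259}\right) = 255 \left(-4967 + \frac{2924}{259}\right) = 255 \left(- \frac{1283529}{259}\right) = - \frac{327299895}{259}$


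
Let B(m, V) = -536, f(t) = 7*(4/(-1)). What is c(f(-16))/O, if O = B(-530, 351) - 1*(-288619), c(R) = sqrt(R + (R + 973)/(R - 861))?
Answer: I*sqrt(468757)/36586541 ≈ 1.8713e-5*I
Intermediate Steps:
f(t) = -28 (f(t) = 7*(4*(-1)) = 7*(-4) = -28)
c(R) = sqrt(R + (973 + R)/(-861 + R))
O = 288083 (O = -536 - 1*(-288619) = -536 + 288619 = 288083)
c(f(-16))/O = sqrt((973 - 28 - 28*(-861 - 28))/(-861 - 28))/288083 = sqrt((973 - 28 - 28*(-889))/(-889))*(1/288083) = sqrt(-(973 - 28 + 24892)/889)*(1/288083) = sqrt(-1/889*25837)*(1/288083) = sqrt(-3691/127)*(1/288083) = (I*sqrt(468757)/127)*(1/288083) = I*sqrt(468757)/36586541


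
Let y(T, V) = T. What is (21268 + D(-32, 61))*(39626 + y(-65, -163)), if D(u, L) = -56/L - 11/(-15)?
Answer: 256619692537/305 ≈ 8.4138e+8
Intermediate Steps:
D(u, L) = 11/15 - 56/L (D(u, L) = -56/L - 11*(-1/15) = -56/L + 11/15 = 11/15 - 56/L)
(21268 + D(-32, 61))*(39626 + y(-65, -163)) = (21268 + (11/15 - 56/61))*(39626 - 65) = (21268 + (11/15 - 56*1/61))*39561 = (21268 + (11/15 - 56/61))*39561 = (21268 - 169/915)*39561 = (19460051/915)*39561 = 256619692537/305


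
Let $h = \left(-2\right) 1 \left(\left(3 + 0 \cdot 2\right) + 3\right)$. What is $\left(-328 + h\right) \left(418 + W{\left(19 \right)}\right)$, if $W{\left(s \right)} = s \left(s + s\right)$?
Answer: $-387600$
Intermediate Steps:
$h = -12$ ($h = - 2 \left(\left(3 + 0\right) + 3\right) = - 2 \left(3 + 3\right) = \left(-2\right) 6 = -12$)
$W{\left(s \right)} = 2 s^{2}$ ($W{\left(s \right)} = s 2 s = 2 s^{2}$)
$\left(-328 + h\right) \left(418 + W{\left(19 \right)}\right) = \left(-328 - 12\right) \left(418 + 2 \cdot 19^{2}\right) = - 340 \left(418 + 2 \cdot 361\right) = - 340 \left(418 + 722\right) = \left(-340\right) 1140 = -387600$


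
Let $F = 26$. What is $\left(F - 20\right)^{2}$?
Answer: $36$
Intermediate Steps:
$\left(F - 20\right)^{2} = \left(26 - 20\right)^{2} = 6^{2} = 36$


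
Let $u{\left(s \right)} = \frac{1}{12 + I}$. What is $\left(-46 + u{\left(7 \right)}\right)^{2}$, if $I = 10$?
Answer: $\frac{1022121}{484} \approx 2111.8$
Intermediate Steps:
$u{\left(s \right)} = \frac{1}{22}$ ($u{\left(s \right)} = \frac{1}{12 + 10} = \frac{1}{22}$)
$\left(-46 + u{\left(7 \right)}\right)^{2} = \left(-46 + \frac{1}{22}\right)^{2} = \left(- \frac{1011}{22}\right)^{2} = \frac{1022121}{484}$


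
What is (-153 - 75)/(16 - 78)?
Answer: 114/31 ≈ 3.6774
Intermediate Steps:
(-153 - 75)/(16 - 78) = -228/(-62) = -1/62*(-228) = 114/31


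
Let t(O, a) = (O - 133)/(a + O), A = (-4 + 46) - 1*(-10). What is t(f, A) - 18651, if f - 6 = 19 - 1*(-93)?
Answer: -634137/34 ≈ -18651.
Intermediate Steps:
A = 52 (A = 42 + 10 = 52)
f = 118 (f = 6 + (19 - 1*(-93)) = 6 + (19 + 93) = 6 + 112 = 118)
t(O, a) = (-133 + O)/(O + a)
t(f, A) - 18651 = (-133 + 118)/(118 + 52) - 18651 = -15/170 - 18651 = (1/170)*(-15) - 18651 = -3/34 - 18651 = -634137/34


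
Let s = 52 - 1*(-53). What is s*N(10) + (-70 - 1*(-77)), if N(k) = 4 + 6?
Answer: 1057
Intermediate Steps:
s = 105 (s = 52 + 53 = 105)
N(k) = 10
s*N(10) + (-70 - 1*(-77)) = 105*10 + (-70 - 1*(-77)) = 1050 + (-70 + 77) = 1050 + 7 = 1057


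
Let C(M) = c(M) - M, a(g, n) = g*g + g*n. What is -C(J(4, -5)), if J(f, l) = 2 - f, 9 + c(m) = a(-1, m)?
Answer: 4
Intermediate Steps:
a(g, n) = g² + g*n
c(m) = -8 - m (c(m) = -9 - (-1 + m) = -9 + (1 - m) = -8 - m)
C(M) = -8 - 2*M (C(M) = (-8 - M) - M = -8 - 2*M)
-C(J(4, -5)) = -(-8 - 2*(2 - 1*4)) = -(-8 - 2*(2 - 4)) = -(-8 - 2*(-2)) = -(-8 + 4) = -1*(-4) = 4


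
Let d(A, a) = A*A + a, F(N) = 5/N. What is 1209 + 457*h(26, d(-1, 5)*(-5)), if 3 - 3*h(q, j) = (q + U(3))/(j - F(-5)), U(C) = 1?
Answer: 52427/29 ≈ 1807.8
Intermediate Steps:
d(A, a) = a + A**2 (d(A, a) = A**2 + a = a + A**2)
h(q, j) = 1 - (1 + q)/(3*(1 + j)) (h(q, j) = 1 - (q + 1)/(3*(j - 5/(-5))) = 1 - (1 + q)/(3*(j - 5*(-1)/5)) = 1 - (1 + q)/(3*(j - 1*(-1))) = 1 - (1 + q)/(3*(j + 1)) = 1 - (1 + q)/(3*(1 + j)))
1209 + 457*h(26, d(-1, 5)*(-5)) = 1209 + 457*((2 - 1*26 + 3*((5 + (-1)**2)*(-5)))/(3*(1 + (5 + (-1)**2)*(-5)))) = 1209 + 457*((2 - 26 + 3*((5 + 1)*(-5)))/(3*(1 + (5 + 1)*(-5)))) = 1209 + 457*((2 - 26 + 3*(6*(-5)))/(3*(1 + 6*(-5)))) = 1209 + 457*((2 - 26 + 3*(-30))/(3*(1 - 30))) = 1209 + 457*((1/3)*(2 - 26 - 90)/(-29)) = 1209 + 457*((1/3)*(-1/29)*(-114)) = 1209 + 457*(38/29) = 1209 + 17366/29 = 52427/29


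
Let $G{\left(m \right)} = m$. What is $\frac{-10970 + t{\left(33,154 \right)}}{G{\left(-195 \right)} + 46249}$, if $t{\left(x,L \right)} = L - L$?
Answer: $- \frac{5485}{23027} \approx -0.2382$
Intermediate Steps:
$t{\left(x,L \right)} = 0$
$\frac{-10970 + t{\left(33,154 \right)}}{G{\left(-195 \right)} + 46249} = \frac{-10970 + 0}{-195 + 46249} = - \frac{10970}{46054} = \left(-10970\right) \frac{1}{46054} = - \frac{5485}{23027}$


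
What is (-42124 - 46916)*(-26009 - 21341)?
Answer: 4216044000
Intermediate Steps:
(-42124 - 46916)*(-26009 - 21341) = -89040*(-47350) = 4216044000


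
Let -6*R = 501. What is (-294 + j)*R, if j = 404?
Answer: -9185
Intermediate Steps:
R = -167/2 (R = -⅙*501 = -167/2 ≈ -83.500)
(-294 + j)*R = (-294 + 404)*(-167/2) = 110*(-167/2) = -9185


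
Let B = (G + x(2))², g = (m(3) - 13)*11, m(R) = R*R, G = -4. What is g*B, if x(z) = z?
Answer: -176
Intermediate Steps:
m(R) = R²
g = -44 (g = (3² - 13)*11 = (9 - 13)*11 = -4*11 = -44)
B = 4 (B = (-4 + 2)² = (-2)² = 4)
g*B = -44*4 = -176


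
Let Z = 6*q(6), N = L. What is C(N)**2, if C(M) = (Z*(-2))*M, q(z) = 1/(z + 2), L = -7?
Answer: 441/4 ≈ 110.25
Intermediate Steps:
q(z) = 1/(2 + z)
N = -7
Z = 3/4 (Z = 6/(2 + 6) = 6/8 = 6*(1/8) = 3/4 ≈ 0.75000)
C(M) = -3*M/2 (C(M) = ((3/4)*(-2))*M = -3*M/2)
C(N)**2 = (-3/2*(-7))**2 = (21/2)**2 = 441/4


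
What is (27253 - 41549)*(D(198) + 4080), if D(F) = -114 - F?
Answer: -53867328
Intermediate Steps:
(27253 - 41549)*(D(198) + 4080) = (27253 - 41549)*((-114 - 1*198) + 4080) = -14296*((-114 - 198) + 4080) = -14296*(-312 + 4080) = -14296*3768 = -53867328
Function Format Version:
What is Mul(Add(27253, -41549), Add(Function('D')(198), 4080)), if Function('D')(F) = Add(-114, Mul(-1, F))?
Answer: -53867328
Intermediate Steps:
Mul(Add(27253, -41549), Add(Function('D')(198), 4080)) = Mul(Add(27253, -41549), Add(Add(-114, Mul(-1, 198)), 4080)) = Mul(-14296, Add(Add(-114, -198), 4080)) = Mul(-14296, Add(-312, 4080)) = Mul(-14296, 3768) = -53867328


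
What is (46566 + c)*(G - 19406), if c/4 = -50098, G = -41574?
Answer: 9380309480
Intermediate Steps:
c = -200392 (c = 4*(-50098) = -200392)
(46566 + c)*(G - 19406) = (46566 - 200392)*(-41574 - 19406) = -153826*(-60980) = 9380309480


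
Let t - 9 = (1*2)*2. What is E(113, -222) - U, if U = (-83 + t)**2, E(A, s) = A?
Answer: -4787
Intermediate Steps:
t = 13 (t = 9 + (1*2)*2 = 9 + 2*2 = 9 + 4 = 13)
U = 4900 (U = (-83 + 13)**2 = (-70)**2 = 4900)
E(113, -222) - U = 113 - 1*4900 = 113 - 4900 = -4787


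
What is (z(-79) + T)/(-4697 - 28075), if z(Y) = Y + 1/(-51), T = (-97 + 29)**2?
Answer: -115897/835686 ≈ -0.13868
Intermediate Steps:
T = 4624 (T = (-68)**2 = 4624)
z(Y) = -1/51 + Y (z(Y) = Y - 1/51 = -1/51 + Y)
(z(-79) + T)/(-4697 - 28075) = ((-1/51 - 79) + 4624)/(-4697 - 28075) = (-4030/51 + 4624)/(-32772) = (231794/51)*(-1/32772) = -115897/835686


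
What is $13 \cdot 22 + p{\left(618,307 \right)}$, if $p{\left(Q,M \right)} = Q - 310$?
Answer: $594$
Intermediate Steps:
$p{\left(Q,M \right)} = -310 + Q$
$13 \cdot 22 + p{\left(618,307 \right)} = 13 \cdot 22 + \left(-310 + 618\right) = 286 + 308 = 594$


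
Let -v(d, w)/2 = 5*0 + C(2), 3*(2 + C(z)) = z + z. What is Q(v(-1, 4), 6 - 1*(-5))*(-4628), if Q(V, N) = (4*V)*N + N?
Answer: -967252/3 ≈ -3.2242e+5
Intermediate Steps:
C(z) = -2 + 2*z/3 (C(z) = -2 + (z + z)/3 = -2 + (2*z)/3 = -2 + 2*z/3)
v(d, w) = 4/3 (v(d, w) = -2*(5*0 + (-2 + (⅔)*2)) = -2*(0 + (-2 + 4/3)) = -2*(0 - ⅔) = -2*(-⅔) = 4/3)
Q(V, N) = N + 4*N*V (Q(V, N) = 4*N*V + N = N + 4*N*V)
Q(v(-1, 4), 6 - 1*(-5))*(-4628) = ((6 - 1*(-5))*(1 + 4*(4/3)))*(-4628) = ((6 + 5)*(1 + 16/3))*(-4628) = (11*(19/3))*(-4628) = (209/3)*(-4628) = -967252/3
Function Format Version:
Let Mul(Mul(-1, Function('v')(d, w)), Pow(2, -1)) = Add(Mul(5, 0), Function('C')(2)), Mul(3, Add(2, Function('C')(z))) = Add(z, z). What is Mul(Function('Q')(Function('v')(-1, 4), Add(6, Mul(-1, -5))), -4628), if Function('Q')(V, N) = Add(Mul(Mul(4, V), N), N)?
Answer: Rational(-967252, 3) ≈ -3.2242e+5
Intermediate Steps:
Function('C')(z) = Add(-2, Mul(Rational(2, 3), z)) (Function('C')(z) = Add(-2, Mul(Rational(1, 3), Add(z, z))) = Add(-2, Mul(Rational(1, 3), Mul(2, z))) = Add(-2, Mul(Rational(2, 3), z)))
Function('v')(d, w) = Rational(4, 3) (Function('v')(d, w) = Mul(-2, Add(Mul(5, 0), Add(-2, Mul(Rational(2, 3), 2)))) = Mul(-2, Add(0, Add(-2, Rational(4, 3)))) = Mul(-2, Add(0, Rational(-2, 3))) = Mul(-2, Rational(-2, 3)) = Rational(4, 3))
Function('Q')(V, N) = Add(N, Mul(4, N, V)) (Function('Q')(V, N) = Add(Mul(4, N, V), N) = Add(N, Mul(4, N, V)))
Mul(Function('Q')(Function('v')(-1, 4), Add(6, Mul(-1, -5))), -4628) = Mul(Mul(Add(6, Mul(-1, -5)), Add(1, Mul(4, Rational(4, 3)))), -4628) = Mul(Mul(Add(6, 5), Add(1, Rational(16, 3))), -4628) = Mul(Mul(11, Rational(19, 3)), -4628) = Mul(Rational(209, 3), -4628) = Rational(-967252, 3)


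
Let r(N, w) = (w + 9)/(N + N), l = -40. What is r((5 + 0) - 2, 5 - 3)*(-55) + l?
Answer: -845/6 ≈ -140.83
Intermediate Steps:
r(N, w) = (9 + w)/(2*N) (r(N, w) = (9 + w)/((2*N)) = (9 + w)*(1/(2*N)) = (9 + w)/(2*N))
r((5 + 0) - 2, 5 - 3)*(-55) + l = ((9 + (5 - 3))/(2*((5 + 0) - 2)))*(-55) - 40 = ((9 + 2)/(2*(5 - 2)))*(-55) - 40 = ((1/2)*11/3)*(-55) - 40 = ((1/2)*(1/3)*11)*(-55) - 40 = (11/6)*(-55) - 40 = -605/6 - 40 = -845/6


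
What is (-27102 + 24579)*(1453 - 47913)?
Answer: 117218580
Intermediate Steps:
(-27102 + 24579)*(1453 - 47913) = -2523*(-46460) = 117218580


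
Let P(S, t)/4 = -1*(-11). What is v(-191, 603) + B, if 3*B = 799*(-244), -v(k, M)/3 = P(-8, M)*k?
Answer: -119320/3 ≈ -39773.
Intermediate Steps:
P(S, t) = 44 (P(S, t) = 4*(-1*(-11)) = 4*11 = 44)
v(k, M) = -132*k
B = -194956/3 (B = (799*(-244))/3 = (⅓)*(-194956) = -194956/3 ≈ -64985.)
v(-191, 603) + B = -132*(-191) - 194956/3 = 25212 - 194956/3 = -119320/3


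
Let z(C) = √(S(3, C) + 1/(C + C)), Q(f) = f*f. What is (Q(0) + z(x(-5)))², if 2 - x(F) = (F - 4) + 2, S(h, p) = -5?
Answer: -89/18 ≈ -4.9444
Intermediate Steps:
x(F) = 4 - F (x(F) = 2 - ((F - 4) + 2) = 2 - ((-4 + F) + 2) = 2 - (-2 + F) = 2 + (2 - F) = 4 - F)
Q(f) = f²
z(C) = √(-5 + 1/(2*C)) (z(C) = √(-5 + 1/(C + C)) = √(-5 + 1/(2*C)))
(Q(0) + z(x(-5)))² = (0² + √(-20 + 2/(4 - 1*(-5)))/2)² = (0 + √(-20 + 2/(4 + 5))/2)² = (0 + √(-20 + 2/9)/2)² = (0 + √(-178/9)/2)² = (0 + (I*√178/3)/2)² = (0 + I*√178/6)² = (I*√178/6)² = -89/18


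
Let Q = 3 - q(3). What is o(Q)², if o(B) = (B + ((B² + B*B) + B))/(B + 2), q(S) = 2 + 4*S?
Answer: 48400/81 ≈ 597.53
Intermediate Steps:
Q = -11 (Q = 3 - (2 + 4*3) = 3 - (2 + 12) = 3 - 1*14 = 3 - 14 = -11)
o(B) = (2*B + 2*B²)/(2 + B) (o(B) = (B + ((B² + B²) + B))/(2 + B) = (B + (2*B² + B))/(2 + B) = (B + (B + 2*B²))/(2 + B) = (2*B + 2*B²)/(2 + B))
o(Q)² = (2*(-11)*(1 - 11)/(2 - 11))² = (2*(-11)*(-10)/(-9))² = (2*(-11)*(-⅑)*(-10))² = (-220/9)² = 48400/81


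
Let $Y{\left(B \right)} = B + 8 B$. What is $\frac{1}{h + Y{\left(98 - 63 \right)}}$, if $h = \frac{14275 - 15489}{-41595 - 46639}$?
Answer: $\frac{44117}{13897462} \approx 0.0031745$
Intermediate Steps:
$h = \frac{607}{44117}$ ($h = - \frac{1214}{-88234} = \left(-1214\right) \left(- \frac{1}{88234}\right) = \frac{607}{44117} \approx 0.013759$)
$Y{\left(B \right)} = 9 B$
$\frac{1}{h + Y{\left(98 - 63 \right)}} = \frac{1}{\frac{607}{44117} + 9 \left(98 - 63\right)} = \frac{1}{\frac{607}{44117} + 9 \cdot 35} = \frac{1}{\frac{607}{44117} + 315} = \frac{1}{\frac{13897462}{44117}} = \frac{44117}{13897462}$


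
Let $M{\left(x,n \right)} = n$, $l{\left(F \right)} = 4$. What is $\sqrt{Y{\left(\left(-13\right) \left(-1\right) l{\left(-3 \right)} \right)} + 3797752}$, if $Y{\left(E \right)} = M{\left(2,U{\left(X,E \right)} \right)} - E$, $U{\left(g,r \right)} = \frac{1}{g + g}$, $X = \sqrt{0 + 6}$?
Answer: $\frac{\sqrt{136717200 + 3 \sqrt{6}}}{6} \approx 1948.8$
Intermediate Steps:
$X = \sqrt{6} \approx 2.4495$
$U{\left(g,r \right)} = \frac{1}{2 g}$
$Y{\left(E \right)} = - E + \frac{\sqrt{6}}{12}$ ($Y{\left(E \right)} = \frac{1}{2 \sqrt{6}} - E = \frac{\frac{1}{6} \sqrt{6}}{2} - E = \frac{\sqrt{6}}{12} - E = - E + \frac{\sqrt{6}}{12}$)
$\sqrt{Y{\left(\left(-13\right) \left(-1\right) l{\left(-3 \right)} \right)} + 3797752} = \sqrt{\left(- \left(-13\right) \left(-1\right) 4 + \frac{\sqrt{6}}{12}\right) + 3797752} = \sqrt{\left(- 13 \cdot 4 + \frac{\sqrt{6}}{12}\right) + 3797752} = \sqrt{\left(\left(-1\right) 52 + \frac{\sqrt{6}}{12}\right) + 3797752} = \sqrt{\left(-52 + \frac{\sqrt{6}}{12}\right) + 3797752} = \sqrt{3797700 + \frac{\sqrt{6}}{12}}$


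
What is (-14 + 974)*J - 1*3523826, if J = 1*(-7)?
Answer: -3530546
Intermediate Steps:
J = -7
(-14 + 974)*J - 1*3523826 = (-14 + 974)*(-7) - 1*3523826 = 960*(-7) - 3523826 = -6720 - 3523826 = -3530546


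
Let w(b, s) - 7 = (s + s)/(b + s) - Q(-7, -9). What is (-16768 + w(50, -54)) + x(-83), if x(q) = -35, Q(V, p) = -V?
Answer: -16776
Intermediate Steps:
w(b, s) = 2*s/(b + s) (w(b, s) = 7 + ((s + s)/(b + s) - (-1)*(-7)) = 7 + ((2*s)/(b + s) - 1*7) = 7 + (2*s/(b + s) - 7) = 7 + (-7 + 2*s/(b + s)) = 2*s/(b + s))
(-16768 + w(50, -54)) + x(-83) = (-16768 + 2*(-54)/(50 - 54)) - 35 = (-16768 + 2*(-54)/(-4)) - 35 = (-16768 + 2*(-54)*(-¼)) - 35 = (-16768 + 27) - 35 = -16741 - 35 = -16776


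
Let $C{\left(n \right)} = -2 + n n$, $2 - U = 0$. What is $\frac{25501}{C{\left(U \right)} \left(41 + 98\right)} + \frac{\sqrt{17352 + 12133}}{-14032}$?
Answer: $\frac{25501}{278} - \frac{\sqrt{29485}}{14032} \approx 91.718$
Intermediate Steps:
$U = 2$ ($U = 2 - 0 = 2 + 0 = 2$)
$C{\left(n \right)} = -2 + n^{2}$
$\frac{25501}{C{\left(U \right)} \left(41 + 98\right)} + \frac{\sqrt{17352 + 12133}}{-14032} = \frac{25501}{\left(-2 + 2^{2}\right) \left(41 + 98\right)} + \frac{\sqrt{17352 + 12133}}{-14032} = \frac{25501}{\left(-2 + 4\right) 139} + \sqrt{29485} \left(- \frac{1}{14032}\right) = \frac{25501}{2 \cdot 139} - \frac{\sqrt{29485}}{14032} = \frac{25501}{278} - \frac{\sqrt{29485}}{14032}$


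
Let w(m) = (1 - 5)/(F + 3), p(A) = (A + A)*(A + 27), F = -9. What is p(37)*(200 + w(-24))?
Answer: 2851072/3 ≈ 9.5036e+5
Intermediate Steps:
p(A) = 2*A*(27 + A) (p(A) = (2*A)*(27 + A) = 2*A*(27 + A))
w(m) = 2/3 (w(m) = (1 - 5)/(-9 + 3) = -4/(-6) = -4*(-1/6) = 2/3)
p(37)*(200 + w(-24)) = (2*37*(27 + 37))*(200 + 2/3) = (2*37*64)*(602/3) = 4736*(602/3) = 2851072/3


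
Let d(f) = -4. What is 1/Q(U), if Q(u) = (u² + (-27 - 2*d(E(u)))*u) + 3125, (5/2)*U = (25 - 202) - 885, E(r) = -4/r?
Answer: 25/4791281 ≈ 5.2178e-6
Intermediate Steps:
U = -2124/5 (U = 2*((25 - 202) - 885)/5 = 2*(-177 - 885)/5 = (⅖)*(-1062) = -2124/5 ≈ -424.80)
Q(u) = 3125 + u² - 19*u (Q(u) = (u² + (-27 - 2*(-4))*u) + 3125 = (u² + (-27 + 8)*u) + 3125 = (u² - 19*u) + 3125 = 3125 + u² - 19*u)
1/Q(U) = 1/(3125 + (-2124/5)² - 19*(-2124/5)) = 1/(3125 + 4511376/25 + 40356/5) = 1/(4791281/25) = 25/4791281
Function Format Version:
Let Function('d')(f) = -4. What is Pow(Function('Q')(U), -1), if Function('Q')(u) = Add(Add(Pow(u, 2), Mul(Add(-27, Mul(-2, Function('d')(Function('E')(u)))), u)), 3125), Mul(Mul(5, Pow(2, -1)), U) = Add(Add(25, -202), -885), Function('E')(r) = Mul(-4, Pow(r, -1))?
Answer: Rational(25, 4791281) ≈ 5.2178e-6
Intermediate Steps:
U = Rational(-2124, 5) (U = Mul(Rational(2, 5), Add(Add(25, -202), -885)) = Mul(Rational(2, 5), Add(-177, -885)) = Mul(Rational(2, 5), -1062) = Rational(-2124, 5) ≈ -424.80)
Function('Q')(u) = Add(3125, Pow(u, 2), Mul(-19, u)) (Function('Q')(u) = Add(Add(Pow(u, 2), Mul(Add(-27, Mul(-2, -4)), u)), 3125) = Add(Add(Pow(u, 2), Mul(Add(-27, 8), u)), 3125) = Add(Add(Pow(u, 2), Mul(-19, u)), 3125) = Add(3125, Pow(u, 2), Mul(-19, u)))
Pow(Function('Q')(U), -1) = Pow(Add(3125, Pow(Rational(-2124, 5), 2), Mul(-19, Rational(-2124, 5))), -1) = Pow(Add(3125, Rational(4511376, 25), Rational(40356, 5)), -1) = Pow(Rational(4791281, 25), -1) = Rational(25, 4791281)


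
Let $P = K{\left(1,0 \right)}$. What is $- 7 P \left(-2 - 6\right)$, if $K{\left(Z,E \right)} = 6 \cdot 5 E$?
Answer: $0$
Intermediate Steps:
$K{\left(Z,E \right)} = 30 E$
$P = 0$ ($P = 30 \cdot 0 = 0$)
$- 7 P \left(-2 - 6\right) = \left(-7\right) 0 \left(-2 - 6\right) = 0 \left(-8\right) = 0$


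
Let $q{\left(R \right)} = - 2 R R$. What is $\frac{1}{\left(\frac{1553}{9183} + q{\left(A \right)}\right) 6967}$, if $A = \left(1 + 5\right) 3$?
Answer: $- \frac{9183}{41446898977} \approx -2.2156 \cdot 10^{-7}$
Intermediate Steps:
$A = 18$ ($A = 6 \cdot 3 = 18$)
$q{\left(R \right)} = - 2 R^{2}$
$\frac{1}{\left(\frac{1553}{9183} + q{\left(A \right)}\right) 6967} = \frac{1}{\left(\frac{1553}{9183} - 2 \cdot 18^{2}\right) 6967} = \frac{1}{1553 \cdot \frac{1}{9183} - 648} \cdot \frac{1}{6967} = \frac{1}{\frac{1553}{9183} - 648} \cdot \frac{1}{6967} = \frac{1}{- \frac{5949031}{9183}} \cdot \frac{1}{6967} = \left(- \frac{9183}{5949031}\right) \frac{1}{6967} = - \frac{9183}{41446898977}$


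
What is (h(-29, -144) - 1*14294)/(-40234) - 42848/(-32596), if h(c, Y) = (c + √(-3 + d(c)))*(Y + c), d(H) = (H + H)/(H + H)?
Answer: 506584881/327866866 + 173*I*√2/40234 ≈ 1.5451 + 0.0060809*I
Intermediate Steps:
d(H) = 1 (d(H) = (2*H)/((2*H)) = (2*H)*(1/(2*H)) = 1)
h(c, Y) = (Y + c)*(c + I*√2) (h(c, Y) = (c + √(-3 + 1))*(Y + c) = (c + √(-2))*(Y + c) = (c + I*√2)*(Y + c) = (Y + c)*(c + I*√2))
(h(-29, -144) - 1*14294)/(-40234) - 42848/(-32596) = (((-29)² - 144*(-29) + I*(-144)*√2 + I*(-29)*√2) - 1*14294)/(-40234) - 42848/(-32596) = ((841 + 4176 - 144*I*√2 - 29*I*√2) - 14294)*(-1/40234) - 42848*(-1/32596) = ((5017 - 173*I*√2) - 14294)*(-1/40234) + 10712/8149 = (-9277 - 173*I*√2)*(-1/40234) + 10712/8149 = (9277/40234 + 173*I*√2/40234) + 10712/8149 = 506584881/327866866 + 173*I*√2/40234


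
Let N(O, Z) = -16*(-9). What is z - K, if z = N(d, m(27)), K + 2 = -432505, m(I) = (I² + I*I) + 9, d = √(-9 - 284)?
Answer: 432651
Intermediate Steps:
d = I*√293 (d = √(-293) = I*√293 ≈ 17.117*I)
m(I) = 9 + 2*I² (m(I) = (I² + I²) + 9 = 2*I² + 9 = 9 + 2*I²)
K = -432507 (K = -2 - 432505 = -432507)
N(O, Z) = 144
z = 144
z - K = 144 - 1*(-432507) = 144 + 432507 = 432651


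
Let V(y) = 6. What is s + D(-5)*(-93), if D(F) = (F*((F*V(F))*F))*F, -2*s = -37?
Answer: -697463/2 ≈ -3.4873e+5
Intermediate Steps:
s = 37/2 (s = -½*(-37) = 37/2 ≈ 18.500)
D(F) = 6*F⁴ (D(F) = (F*((F*6)*F))*F = (F*((6*F)*F))*F = (F*(6*F²))*F = (6*F³)*F = 6*F⁴)
s + D(-5)*(-93) = 37/2 + (6*(-5)⁴)*(-93) = 37/2 + (6*625)*(-93) = 37/2 + 3750*(-93) = 37/2 - 348750 = -697463/2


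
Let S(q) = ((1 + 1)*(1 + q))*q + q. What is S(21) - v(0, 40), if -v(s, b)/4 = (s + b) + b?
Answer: 1265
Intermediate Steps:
v(s, b) = -8*b - 4*s (v(s, b) = -4*((s + b) + b) = -4*((b + s) + b) = -4*(s + 2*b) = -8*b - 4*s)
S(q) = q + q*(2 + 2*q) (S(q) = (2*(1 + q))*q + q = (2 + 2*q)*q + q = q*(2 + 2*q) + q = q + q*(2 + 2*q))
S(21) - v(0, 40) = 21*(3 + 2*21) - (-8*40 - 4*0) = 21*(3 + 42) - (-320 + 0) = 21*45 - 1*(-320) = 945 + 320 = 1265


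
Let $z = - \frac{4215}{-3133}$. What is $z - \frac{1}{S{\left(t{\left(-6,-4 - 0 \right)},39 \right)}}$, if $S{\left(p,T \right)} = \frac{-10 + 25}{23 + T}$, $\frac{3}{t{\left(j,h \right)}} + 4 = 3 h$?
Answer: $- \frac{131021}{46995} \approx -2.788$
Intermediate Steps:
$t{\left(j,h \right)} = \frac{3}{-4 + 3 h}$
$S{\left(p,T \right)} = \frac{15}{23 + T}$
$z = \frac{4215}{3133}$ ($z = \left(-4215\right) \left(- \frac{1}{3133}\right) = \frac{4215}{3133} \approx 1.3454$)
$z - \frac{1}{S{\left(t{\left(-6,-4 - 0 \right)},39 \right)}} = \frac{4215}{3133} - \frac{1}{15 \frac{1}{23 + 39}} = \frac{4215}{3133} - \frac{1}{15 \cdot \frac{1}{62}} = \frac{4215}{3133} - \frac{1}{\frac{15}{62}} = \frac{4215}{3133} - \frac{62}{15} = - \frac{131021}{46995}$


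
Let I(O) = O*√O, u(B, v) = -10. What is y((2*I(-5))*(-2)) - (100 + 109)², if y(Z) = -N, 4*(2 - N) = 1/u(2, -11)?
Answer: -1747321/40 ≈ -43683.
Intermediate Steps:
I(O) = O^(3/2)
N = 81/40 (N = 2 - ¼/(-10) = 2 - ¼*(-⅒) = 2 + 1/40 = 81/40 ≈ 2.0250)
y(Z) = -81/40 (y(Z) = -1*81/40 = -81/40)
y((2*I(-5))*(-2)) - (100 + 109)² = -81/40 - (100 + 109)² = -81/40 - 1*209² = -81/40 - 1*43681 = -81/40 - 43681 = -1747321/40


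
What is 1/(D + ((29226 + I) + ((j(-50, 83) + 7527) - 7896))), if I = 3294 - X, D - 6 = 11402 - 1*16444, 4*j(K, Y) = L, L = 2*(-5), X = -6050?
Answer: 2/66325 ≈ 3.0155e-5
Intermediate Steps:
L = -10
j(K, Y) = -5/2 (j(K, Y) = (¼)*(-10) = -5/2)
D = -5036 (D = 6 + (11402 - 1*16444) = 6 + (11402 - 16444) = 6 - 5042 = -5036)
I = 9344 (I = 3294 - 1*(-6050) = 3294 + 6050 = 9344)
1/(D + ((29226 + I) + ((j(-50, 83) + 7527) - 7896))) = 1/(-5036 + ((29226 + 9344) + ((-5/2 + 7527) - 7896))) = 1/(-5036 + (38570 + (15049/2 - 7896))) = 1/(-5036 + (38570 - 743/2)) = 1/(-5036 + 76397/2) = 1/(66325/2) = 2/66325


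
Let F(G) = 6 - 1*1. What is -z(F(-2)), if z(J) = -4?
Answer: 4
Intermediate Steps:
F(G) = 5 (F(G) = 6 - 1 = 5)
-z(F(-2)) = -1*(-4) = 4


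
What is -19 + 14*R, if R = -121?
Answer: -1713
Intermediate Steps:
-19 + 14*R = -19 + 14*(-121) = -19 - 1694 = -1713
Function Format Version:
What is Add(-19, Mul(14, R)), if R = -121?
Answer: -1713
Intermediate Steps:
Add(-19, Mul(14, R)) = Add(-19, Mul(14, -121)) = Add(-19, -1694) = -1713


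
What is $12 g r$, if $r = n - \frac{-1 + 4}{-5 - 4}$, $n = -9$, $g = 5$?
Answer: $-520$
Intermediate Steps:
$r = - \frac{26}{3}$ ($r = -9 - \frac{-1 + 4}{-5 - 4} = -9 - \frac{3}{-9} = -9 - 3 \left(- \frac{1}{9}\right) = -9 - - \frac{1}{3} = -9 + \frac{1}{3} = - \frac{26}{3} \approx -8.6667$)
$12 g r = 12 \cdot 5 \left(- \frac{26}{3}\right) = 60 \left(- \frac{26}{3}\right) = -520$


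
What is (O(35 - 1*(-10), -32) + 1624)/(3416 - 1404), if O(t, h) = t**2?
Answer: 3649/2012 ≈ 1.8136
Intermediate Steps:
(O(35 - 1*(-10), -32) + 1624)/(3416 - 1404) = ((35 - 1*(-10))**2 + 1624)/(3416 - 1404) = ((35 + 10)**2 + 1624)/2012 = (45**2 + 1624)*(1/2012) = (2025 + 1624)*(1/2012) = 3649*(1/2012) = 3649/2012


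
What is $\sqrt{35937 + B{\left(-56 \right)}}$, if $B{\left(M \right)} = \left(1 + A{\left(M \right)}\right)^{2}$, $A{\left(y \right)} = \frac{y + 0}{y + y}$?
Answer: $\frac{3 \sqrt{15973}}{2} \approx 189.58$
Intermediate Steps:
$A{\left(y \right)} = \frac{1}{2}$ ($A{\left(y \right)} = \frac{y}{2 y} = y \frac{1}{2 y} = \frac{1}{2}$)
$B{\left(M \right)} = \frac{9}{4}$ ($B{\left(M \right)} = \left(1 + \frac{1}{2}\right)^{2} = \left(\frac{3}{2}\right)^{2} = \frac{9}{4}$)
$\sqrt{35937 + B{\left(-56 \right)}} = \sqrt{35937 + \frac{9}{4}} = \sqrt{\frac{143757}{4}} = \frac{3 \sqrt{15973}}{2}$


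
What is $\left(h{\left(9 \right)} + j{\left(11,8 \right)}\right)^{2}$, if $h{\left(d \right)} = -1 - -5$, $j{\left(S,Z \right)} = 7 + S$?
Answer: $484$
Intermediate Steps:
$h{\left(d \right)} = 4$ ($h{\left(d \right)} = -1 + 5 = 4$)
$\left(h{\left(9 \right)} + j{\left(11,8 \right)}\right)^{2} = \left(4 + \left(7 + 11\right)\right)^{2} = \left(4 + 18\right)^{2} = 22^{2} = 484$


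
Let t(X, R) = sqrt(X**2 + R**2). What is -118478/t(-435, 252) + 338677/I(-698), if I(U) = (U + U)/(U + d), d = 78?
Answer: 52494935/349 - 118478*sqrt(28081)/84243 ≈ 1.5018e+5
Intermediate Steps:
I(U) = 2*U/(78 + U) (I(U) = (U + U)/(U + 78) = (2*U)/(78 + U) = 2*U/(78 + U))
t(X, R) = sqrt(R**2 + X**2)
-118478/t(-435, 252) + 338677/I(-698) = -118478/sqrt(252**2 + (-435)**2) + 338677/((2*(-698)/(78 - 698))) = -118478/sqrt(63504 + 189225) + 338677/((2*(-698)/(-620))) = -118478*sqrt(28081)/84243 + 338677/((2*(-698)*(-1/620))) = -118478*sqrt(28081)/84243 + 338677/(349/155) = -118478*sqrt(28081)/84243 + 338677*(155/349) = -118478*sqrt(28081)/84243 + 52494935/349 = 52494935/349 - 118478*sqrt(28081)/84243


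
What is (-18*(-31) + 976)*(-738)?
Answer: -1132092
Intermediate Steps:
(-18*(-31) + 976)*(-738) = (558 + 976)*(-738) = 1534*(-738) = -1132092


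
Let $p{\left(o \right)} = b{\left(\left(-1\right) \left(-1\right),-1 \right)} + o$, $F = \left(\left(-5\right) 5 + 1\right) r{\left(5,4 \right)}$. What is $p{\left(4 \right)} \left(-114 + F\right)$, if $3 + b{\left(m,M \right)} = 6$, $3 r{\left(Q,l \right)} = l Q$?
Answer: $-1918$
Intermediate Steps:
$r{\left(Q,l \right)} = \frac{Q l}{3}$ ($r{\left(Q,l \right)} = \frac{l Q}{3} = \frac{Q l}{3}$)
$b{\left(m,M \right)} = 3$ ($b{\left(m,M \right)} = -3 + 6 = 3$)
$F = -160$ ($F = \left(\left(-5\right) 5 + 1\right) \frac{1}{3} \cdot 5 \cdot 4 = \left(-25 + 1\right) \frac{20}{3} = \left(-24\right) \frac{20}{3} = -160$)
$p{\left(o \right)} = 3 + o$
$p{\left(4 \right)} \left(-114 + F\right) = \left(3 + 4\right) \left(-114 - 160\right) = 7 \left(-274\right) = -1918$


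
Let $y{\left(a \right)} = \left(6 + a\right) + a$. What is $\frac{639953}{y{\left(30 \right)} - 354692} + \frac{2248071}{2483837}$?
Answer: $- \frac{792314513215}{880833179962} \approx -0.89951$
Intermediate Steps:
$y{\left(a \right)} = 6 + 2 a$
$\frac{639953}{y{\left(30 \right)} - 354692} + \frac{2248071}{2483837} = \frac{639953}{\left(6 + 2 \cdot 30\right) - 354692} + \frac{2248071}{2483837} = \frac{639953}{\left(6 + 60\right) - 354692} + 2248071 \cdot \frac{1}{2483837} = \frac{639953}{66 - 354692} + \frac{2248071}{2483837} = \frac{639953}{-354626} + \frac{2248071}{2483837} = 639953 \left(- \frac{1}{354626}\right) + \frac{2248071}{2483837} = - \frac{639953}{354626} + \frac{2248071}{2483837} = - \frac{792314513215}{880833179962}$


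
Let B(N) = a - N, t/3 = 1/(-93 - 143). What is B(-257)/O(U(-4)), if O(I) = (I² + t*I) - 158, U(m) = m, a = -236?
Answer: -1239/8375 ≈ -0.14794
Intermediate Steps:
t = -3/236 (t = 3/(-93 - 143) = 3/(-236) = 3*(-1/236) = -3/236 ≈ -0.012712)
O(I) = -158 + I² - 3*I/236 (O(I) = (I² - 3*I/236) - 158 = -158 + I² - 3*I/236)
B(N) = -236 - N
B(-257)/O(U(-4)) = (-236 - 1*(-257))/(-158 + (-4)² - 3/236*(-4)) = (-236 + 257)/(-158 + 16 + 3/59) = 21/(-8375/59) = 21*(-59/8375) = -1239/8375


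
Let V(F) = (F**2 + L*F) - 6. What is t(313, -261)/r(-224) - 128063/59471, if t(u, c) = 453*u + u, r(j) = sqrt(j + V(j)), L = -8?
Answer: -128063/59471 + 71051*sqrt(51738)/25869 ≈ 622.58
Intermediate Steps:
V(F) = -6 + F**2 - 8*F (V(F) = (F**2 - 8*F) - 6 = -6 + F**2 - 8*F)
r(j) = sqrt(-6 + j**2 - 7*j) (r(j) = sqrt(j + (-6 + j**2 - 8*j)) = sqrt(-6 + j**2 - 7*j))
t(u, c) = 454*u
t(313, -261)/r(-224) - 128063/59471 = (454*313)/(sqrt(-6 + (-224)**2 - 7*(-224))) - 128063/59471 = 142102/(sqrt(-6 + 50176 + 1568)) - 128063*1/59471 = 142102/(sqrt(51738)) - 128063/59471 = 142102*(sqrt(51738)/51738) - 128063/59471 = 71051*sqrt(51738)/25869 - 128063/59471 = -128063/59471 + 71051*sqrt(51738)/25869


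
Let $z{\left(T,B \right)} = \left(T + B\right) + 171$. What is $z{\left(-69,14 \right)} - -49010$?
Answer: $49126$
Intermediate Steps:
$z{\left(T,B \right)} = 171 + B + T$ ($z{\left(T,B \right)} = \left(B + T\right) + 171 = 171 + B + T$)
$z{\left(-69,14 \right)} - -49010 = \left(171 + 14 - 69\right) - -49010 = 116 + 49010 = 49126$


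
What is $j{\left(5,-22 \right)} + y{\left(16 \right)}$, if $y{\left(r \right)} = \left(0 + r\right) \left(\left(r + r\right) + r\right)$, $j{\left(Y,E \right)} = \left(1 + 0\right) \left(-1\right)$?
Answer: $767$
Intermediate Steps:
$j{\left(Y,E \right)} = -1$ ($j{\left(Y,E \right)} = 1 \left(-1\right) = -1$)
$y{\left(r \right)} = 3 r^{2}$ ($y{\left(r \right)} = r \left(2 r + r\right) = r 3 r = 3 r^{2}$)
$j{\left(5,-22 \right)} + y{\left(16 \right)} = -1 + 3 \cdot 16^{2} = -1 + 3 \cdot 256 = -1 + 768 = 767$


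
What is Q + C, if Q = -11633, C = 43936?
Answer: 32303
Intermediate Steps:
Q + C = -11633 + 43936 = 32303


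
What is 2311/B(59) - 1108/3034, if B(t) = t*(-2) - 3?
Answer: -3572821/183557 ≈ -19.464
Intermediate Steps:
B(t) = -3 - 2*t (B(t) = -2*t - 3 = -3 - 2*t)
2311/B(59) - 1108/3034 = 2311/(-3 - 2*59) - 1108/3034 = 2311/(-3 - 118) - 1108*1/3034 = 2311/(-121) - 554/1517 = 2311*(-1/121) - 554/1517 = -2311/121 - 554/1517 = -3572821/183557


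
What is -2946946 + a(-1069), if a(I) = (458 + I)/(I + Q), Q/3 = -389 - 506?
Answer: -11062834673/3754 ≈ -2.9469e+6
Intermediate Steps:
Q = -2685 (Q = 3*(-389 - 506) = 3*(-895) = -2685)
a(I) = (458 + I)/(-2685 + I) (a(I) = (458 + I)/(I - 2685) = (458 + I)/(-2685 + I))
-2946946 + a(-1069) = -2946946 + (458 - 1069)/(-2685 - 1069) = -2946946 - 611/(-3754) = -2946946 - 1/3754*(-611) = -2946946 + 611/3754 = -11062834673/3754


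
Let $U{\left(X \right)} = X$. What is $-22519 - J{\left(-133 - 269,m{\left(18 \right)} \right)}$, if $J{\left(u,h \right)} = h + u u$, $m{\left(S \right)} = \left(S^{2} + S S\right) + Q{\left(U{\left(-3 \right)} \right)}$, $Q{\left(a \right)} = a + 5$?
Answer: $-184773$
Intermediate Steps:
$Q{\left(a \right)} = 5 + a$
$m{\left(S \right)} = 2 + 2 S^{2}$ ($m{\left(S \right)} = \left(S^{2} + S S\right) + \left(5 - 3\right) = \left(S^{2} + S^{2}\right) + 2 = 2 S^{2} + 2 = 2 + 2 S^{2}$)
$J{\left(u,h \right)} = h + u^{2}$
$-22519 - J{\left(-133 - 269,m{\left(18 \right)} \right)} = -22519 - \left(\left(2 + 2 \cdot 18^{2}\right) + \left(-133 - 269\right)^{2}\right) = -22519 - \left(\left(2 + 2 \cdot 324\right) + \left(-133 - 269\right)^{2}\right) = -22519 - \left(\left(2 + 648\right) + \left(-402\right)^{2}\right) = -22519 - \left(650 + 161604\right) = -22519 - 162254 = -184773$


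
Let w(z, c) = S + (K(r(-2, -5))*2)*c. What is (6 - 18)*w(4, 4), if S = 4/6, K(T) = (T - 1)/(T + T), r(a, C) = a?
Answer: -80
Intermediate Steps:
K(T) = (-1 + T)/(2*T) (K(T) = (-1 + T)/((2*T)) = (-1 + T)*(1/(2*T)) = (-1 + T)/(2*T))
S = ⅔ (S = 4*(⅙) = ⅔ ≈ 0.66667)
w(z, c) = ⅔ + 3*c/2 (w(z, c) = ⅔ + (((½)*(-1 - 2)/(-2))*2)*c = ⅔ + (((½)*(-½)*(-3))*2)*c = ⅔ + ((¾)*2)*c = ⅔ + 3*c/2)
(6 - 18)*w(4, 4) = (6 - 18)*(⅔ + (3/2)*4) = -12*(⅔ + 6) = -12*20/3 = -80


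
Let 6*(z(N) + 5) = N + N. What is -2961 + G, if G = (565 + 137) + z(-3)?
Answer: -2265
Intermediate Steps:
z(N) = -5 + N/3 (z(N) = -5 + (N + N)/6 = -5 + (2*N)/6 = -5 + N/3)
G = 696 (G = (565 + 137) + (-5 + (⅓)*(-3)) = 702 + (-5 - 1) = 702 - 6 = 696)
-2961 + G = -2961 + 696 = -2265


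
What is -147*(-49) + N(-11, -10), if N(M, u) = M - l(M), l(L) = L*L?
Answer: 7071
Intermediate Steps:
l(L) = L²
N(M, u) = M - M²
-147*(-49) + N(-11, -10) = -147*(-49) - 11*(1 - 1*(-11)) = 7203 - 11*(1 + 11) = 7203 - 11*12 = 7203 - 132 = 7071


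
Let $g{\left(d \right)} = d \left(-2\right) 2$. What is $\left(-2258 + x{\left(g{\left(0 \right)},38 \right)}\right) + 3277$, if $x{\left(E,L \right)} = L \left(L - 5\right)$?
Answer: $2273$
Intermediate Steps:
$g{\left(d \right)} = - 4 d$ ($g{\left(d \right)} = - 2 d 2 = - 4 d$)
$x{\left(E,L \right)} = L \left(-5 + L\right)$ ($x{\left(E,L \right)} = L \left(L - 5\right) = L \left(-5 + L\right)$)
$\left(-2258 + x{\left(g{\left(0 \right)},38 \right)}\right) + 3277 = \left(-2258 + 38 \left(-5 + 38\right)\right) + 3277 = \left(-2258 + 38 \cdot 33\right) + 3277 = \left(-2258 + 1254\right) + 3277 = -1004 + 3277 = 2273$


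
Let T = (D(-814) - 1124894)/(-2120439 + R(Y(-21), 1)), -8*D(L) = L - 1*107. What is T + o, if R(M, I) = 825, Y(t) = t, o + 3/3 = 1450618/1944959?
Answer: 9118693532537/32980498606608 ≈ 0.27649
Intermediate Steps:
o = -494341/1944959 (o = -1 + 1450618/1944959 = -494341/1944959 ≈ -0.25417)
D(L) = 107/8 - L/8 (D(L) = -(L - 1*107)/8 = -(L - 107)/8 = -(-107 + L)/8 = 107/8 - L/8)
T = 8998231/16956912 (T = ((107/8 - ⅛*(-814)) - 1124894)/(-2120439 + 825) = ((107/8 + 407/4) - 1124894)/(-2119614) = (921/8 - 1124894)*(-1/2119614) = -8998231/8*(-1/2119614) = 8998231/16956912 ≈ 0.53065)
T + o = 8998231/16956912 - 494341/1944959 = 9118693532537/32980498606608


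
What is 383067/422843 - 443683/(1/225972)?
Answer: -42394211642389401/422843 ≈ -1.0026e+11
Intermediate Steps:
383067/422843 - 443683/(1/225972) = 383067*(1/422843) - 443683/1/225972 = 383067/422843 - 443683*225972 = 383067/422843 - 100259934876 = -42394211642389401/422843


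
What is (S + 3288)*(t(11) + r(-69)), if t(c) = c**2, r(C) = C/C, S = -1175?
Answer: 257786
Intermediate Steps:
r(C) = 1
(S + 3288)*(t(11) + r(-69)) = (-1175 + 3288)*(11**2 + 1) = 2113*(121 + 1) = 2113*122 = 257786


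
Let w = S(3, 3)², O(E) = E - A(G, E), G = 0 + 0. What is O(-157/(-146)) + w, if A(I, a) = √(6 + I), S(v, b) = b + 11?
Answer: 28773/146 - √6 ≈ 194.63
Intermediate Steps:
S(v, b) = 11 + b
G = 0
O(E) = E - √6 (O(E) = E - √(6 + 0) = E - √6)
w = 196 (w = (11 + 3)² = 14² = 196)
O(-157/(-146)) + w = (-157/(-146) - √6) + 196 = (-157*(-1/146) - √6) + 196 = (157/146 - √6) + 196 = 28773/146 - √6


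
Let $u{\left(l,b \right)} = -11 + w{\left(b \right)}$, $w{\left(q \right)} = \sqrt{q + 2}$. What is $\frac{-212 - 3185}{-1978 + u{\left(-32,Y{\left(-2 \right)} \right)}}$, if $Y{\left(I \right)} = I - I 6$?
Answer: $\frac{2252211}{1318703} + \frac{6794 \sqrt{3}}{3956109} \approx 1.7109$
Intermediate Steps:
$w{\left(q \right)} = \sqrt{2 + q}$
$Y{\left(I \right)} = - 5 I$ ($Y{\left(I \right)} = I - 6 I = - 5 I$)
$u{\left(l,b \right)} = -11 + \sqrt{2 + b}$
$\frac{-212 - 3185}{-1978 + u{\left(-32,Y{\left(-2 \right)} \right)}} = \frac{-212 - 3185}{-1978 - \left(11 - \sqrt{2 - -10}\right)} = - \frac{3397}{-1978 - \left(11 - \sqrt{2 + 10}\right)} = - \frac{3397}{-1978 - \left(11 - \sqrt{12}\right)} = - \frac{3397}{-1978 - \left(11 - 2 \sqrt{3}\right)} = - \frac{3397}{-1989 + 2 \sqrt{3}}$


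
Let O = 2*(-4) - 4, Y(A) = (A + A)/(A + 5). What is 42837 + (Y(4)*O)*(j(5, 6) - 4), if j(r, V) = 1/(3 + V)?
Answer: 1157719/27 ≈ 42879.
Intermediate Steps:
Y(A) = 2*A/(5 + A) (Y(A) = (2*A)/(5 + A) = 2*A/(5 + A))
O = -12 (O = -8 - 4 = -12)
42837 + (Y(4)*O)*(j(5, 6) - 4) = 42837 + ((2*4/(5 + 4))*(-12))*(1/(3 + 6) - 4) = 42837 + ((2*4/9)*(-12))*(1/9 - 4) = 42837 + ((2*4*(1/9))*(-12))*(1/9 - 4) = 42837 + ((8/9)*(-12))*(-35/9) = 42837 - 32/3*(-35/9) = 42837 + 1120/27 = 1157719/27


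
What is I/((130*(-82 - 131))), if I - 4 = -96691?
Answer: 32229/9230 ≈ 3.4918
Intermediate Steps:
I = -96687 (I = 4 - 96691 = -96687)
I/((130*(-82 - 131))) = -96687*1/(130*(-82 - 131)) = -96687/(130*(-213)) = -96687/(-27690) = -96687*(-1/27690) = 32229/9230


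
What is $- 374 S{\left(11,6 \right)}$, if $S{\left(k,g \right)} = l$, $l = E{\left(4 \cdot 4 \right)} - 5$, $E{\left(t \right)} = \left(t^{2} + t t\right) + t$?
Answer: $-195602$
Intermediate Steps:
$E{\left(t \right)} = t + 2 t^{2}$ ($E{\left(t \right)} = \left(t^{2} + t^{2}\right) + t = 2 t^{2} + t = t + 2 t^{2}$)
$l = 523$ ($l = 4 \cdot 4 \left(1 + 2 \cdot 4 \cdot 4\right) - 5 = 16 \left(1 + 2 \cdot 16\right) - 5 = 16 \left(1 + 32\right) - 5 = 16 \cdot 33 - 5 = 528 - 5 = 523$)
$S{\left(k,g \right)} = 523$
$- 374 S{\left(11,6 \right)} = \left(-374\right) 523 = -195602$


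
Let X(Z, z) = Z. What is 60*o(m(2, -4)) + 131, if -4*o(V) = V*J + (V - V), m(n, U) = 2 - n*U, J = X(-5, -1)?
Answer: 881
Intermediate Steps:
J = -5
m(n, U) = 2 - U*n
o(V) = 5*V/4 (o(V) = -(V*(-5) + (V - V))/4 = -(-5*V + 0)/4 = -(-5)*V/4 = 5*V/4)
60*o(m(2, -4)) + 131 = 60*(5*(2 - 1*(-4)*2)/4) + 131 = 60*(5*(2 + 8)/4) + 131 = 60*((5/4)*10) + 131 = 60*(25/2) + 131 = 750 + 131 = 881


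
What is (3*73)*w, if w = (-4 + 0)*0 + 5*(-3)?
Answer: -3285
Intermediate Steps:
w = -15 (w = -4*0 - 15 = 0 - 15 = -15)
(3*73)*w = (3*73)*(-15) = 219*(-15) = -3285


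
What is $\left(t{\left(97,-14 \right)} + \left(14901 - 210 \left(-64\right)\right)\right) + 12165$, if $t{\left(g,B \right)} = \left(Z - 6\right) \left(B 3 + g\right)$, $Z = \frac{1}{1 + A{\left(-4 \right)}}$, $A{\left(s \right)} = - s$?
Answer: $40187$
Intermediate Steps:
$Z = \frac{1}{5}$ ($Z = \frac{1}{1 - -4} = \frac{1}{1 + 4} = \frac{1}{5} \approx 0.2$)
$t{\left(g,B \right)} = - \frac{87 B}{5} - \frac{29 g}{5}$ ($t{\left(g,B \right)} = \left(\frac{1}{5} - 6\right) \left(B 3 + g\right) = - \frac{29 \left(3 B + g\right)}{5} = - \frac{29 \left(g + 3 B\right)}{5} = - \frac{87 B}{5} - \frac{29 g}{5}$)
$\left(t{\left(97,-14 \right)} + \left(14901 - 210 \left(-64\right)\right)\right) + 12165 = \left(\left(\left(- \frac{87}{5}\right) \left(-14\right) - \frac{2813}{5}\right) + \left(14901 - 210 \left(-64\right)\right)\right) + 12165 = \left(\left(\frac{1218}{5} - \frac{2813}{5}\right) + \left(14901 - -13440\right)\right) + 12165 = \left(-319 + \left(14901 + 13440\right)\right) + 12165 = \left(-319 + 28341\right) + 12165 = 28022 + 12165 = 40187$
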